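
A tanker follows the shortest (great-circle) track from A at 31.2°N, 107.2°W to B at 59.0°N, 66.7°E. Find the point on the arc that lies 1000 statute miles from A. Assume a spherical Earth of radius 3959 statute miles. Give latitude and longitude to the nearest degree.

≈ 46°N, 106°W

Convert each endpoint to a unit vector on the sphere (x = cos φ cos λ, y = cos φ sin λ, z = sin φ).
The central angle between the endpoints is δ = arccos(p₁·p₂) ≈ 1.565 rad (89.7°). The total great-circle distance is δ·R ≈ 1.565 × 3959 ≈ 6195 mi, so the target fraction is f = 1000/6195 ≈ 0.161.
Interpolate at f ≈ 0.161 with slerp weights a = sin((1−f)δ)/sin δ ≈ 0.967, b = sin(fδ)/sin δ ≈ 0.250.
p = a·p₁ + b·p₂ ≈ (-0.194, -0.672, 0.715); φ = arcsin(p_z) ≈ 45.65°, λ = atan2(p_y, p_x) ≈ -106.08°.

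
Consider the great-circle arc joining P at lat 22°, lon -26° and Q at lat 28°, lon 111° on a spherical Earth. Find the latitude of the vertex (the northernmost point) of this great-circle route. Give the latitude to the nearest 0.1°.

≈ 52.0°

The great circle lies in the plane with unit normal n̂ = (p₁ × p₂)/|p₁ × p₂|.
Here n̂_z ≈ +0.616; the vertex latitude is φ_max = arccos|n̂_z| ≈ 52.0°.
Check via Clairaut: cos φ_max = |cos φ₁| · sin C = cos(22.0°)·sin(41.6°) ≈ 0.616, again giving ≈ 52.0°.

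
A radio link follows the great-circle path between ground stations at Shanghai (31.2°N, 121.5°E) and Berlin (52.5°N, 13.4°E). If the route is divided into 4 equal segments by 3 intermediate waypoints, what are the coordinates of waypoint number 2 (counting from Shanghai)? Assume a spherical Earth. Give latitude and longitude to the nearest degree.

≈ (56°N, 81°E)

The haversine formula gives a central angle δ ≈ 1.319 rad (75.6°) between the endpoints.
Interpolate at f = 2/4 with slerp weights a = sin((1−f)δ)/sin δ ≈ 0.633, b = sin(fδ)/sin δ ≈ 0.633.
p = a·p₁ + b·p₂ ≈ (0.092, 0.551, 0.830); φ = arcsin(p_z) ≈ 56.06°, λ = atan2(p_y, p_x) ≈ 80.53°.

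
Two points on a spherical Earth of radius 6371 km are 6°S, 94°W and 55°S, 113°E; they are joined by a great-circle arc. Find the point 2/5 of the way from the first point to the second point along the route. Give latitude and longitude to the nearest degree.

From cos δ = sin φ₁ sin φ₂ + cos φ₁ cos φ₂ cos Δλ, the central angle is δ ≈ 2.007 rad (115.0°).
Interpolate at f = 2/5 with slerp weights a = sin((1−f)δ)/sin δ ≈ 1.030, b = sin(fδ)/sin δ ≈ 0.794.
p = a·p₁ + b·p₂ ≈ (-0.249, -0.603, -0.758); φ = arcsin(p_z) ≈ -49.28°, λ = atan2(p_y, p_x) ≈ -112.47°.

≈ 49°S, 112°W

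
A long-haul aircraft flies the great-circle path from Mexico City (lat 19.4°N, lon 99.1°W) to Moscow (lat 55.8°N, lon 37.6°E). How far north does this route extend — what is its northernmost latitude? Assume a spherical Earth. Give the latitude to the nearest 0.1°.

≈ 68.5°N

The great circle lies in the plane with unit normal n̂ = (p₁ × p₂)/|p₁ × p₂|.
Here n̂_z ≈ +0.366; the vertex latitude is φ_max = arccos|n̂_z| ≈ 68.5°.
Check via Clairaut: cos φ_max = |cos φ₁| · sin C = cos(19.4°)·sin(22.8°) ≈ 0.366, again giving ≈ 68.5°.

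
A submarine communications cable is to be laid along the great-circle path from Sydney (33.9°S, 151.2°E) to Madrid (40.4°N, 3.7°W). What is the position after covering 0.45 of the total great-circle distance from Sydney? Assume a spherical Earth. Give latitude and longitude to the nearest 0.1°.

≈ (9.3°N, 90.9°E)

From cos δ = sin φ₁ sin φ₂ + cos φ₁ cos φ₂ cos Δλ, the central angle is δ ≈ 2.776 rad (159.0°).
Interpolate at f = 0.45 with slerp weights a = sin((1−f)δ)/sin δ ≈ 2.794, b = sin(fδ)/sin δ ≈ 2.653.
p = a·p₁ + b·p₂ ≈ (-0.016, 0.987, 0.161); φ = arcsin(p_z) ≈ 9.28°, λ = atan2(p_y, p_x) ≈ 90.92°.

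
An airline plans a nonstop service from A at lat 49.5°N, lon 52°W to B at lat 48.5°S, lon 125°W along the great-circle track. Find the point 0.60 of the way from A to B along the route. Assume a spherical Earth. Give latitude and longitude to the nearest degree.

From cos δ = sin φ₁ sin φ₂ + cos φ₁ cos φ₂ cos Δλ, the central angle is δ ≈ 2.031 rad (116.3°).
Interpolate at f = 0.60 with slerp weights a = sin((1−f)δ)/sin δ ≈ 0.810, b = sin(fδ)/sin δ ≈ 1.047.
p = a·p₁ + b·p₂ ≈ (-0.074, -0.983, -0.168); φ = arcsin(p_z) ≈ -9.70°, λ = atan2(p_y, p_x) ≈ -94.32°.

≈ lat 10°S, lon 94°W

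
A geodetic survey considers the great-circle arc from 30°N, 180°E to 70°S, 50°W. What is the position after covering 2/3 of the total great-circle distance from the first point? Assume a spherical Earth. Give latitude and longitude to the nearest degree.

≈ 52°S, 145°W

Write both endpoints as unit vectors p₁, p₂ with components (cos φ cos λ, cos φ sin λ, sin φ).
The central angle between the endpoints is δ = arccos(p₁·p₂) ≈ 2.292 rad (131.3°).
Interpolate at f = 2/3 with slerp weights a = sin((1−f)δ)/sin δ ≈ 0.921, b = sin(fδ)/sin δ ≈ 1.330.
p = a·p₁ + b·p₂ ≈ (-0.505, -0.349, -0.789); φ = arcsin(p_z) ≈ -52.14°, λ = atan2(p_y, p_x) ≈ -145.40°.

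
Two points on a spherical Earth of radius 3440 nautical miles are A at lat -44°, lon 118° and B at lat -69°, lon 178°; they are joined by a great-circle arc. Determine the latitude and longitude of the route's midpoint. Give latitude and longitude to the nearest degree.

Write both endpoints as unit vectors p₁, p₂ with components (cos φ cos λ, cos φ sin λ, sin φ).
The central angle between the endpoints is δ = arccos(p₁·p₂) ≈ 0.680 rad (39.0°).
Interpolate at f = 1/2 with slerp weights a = sin((1−f)δ)/sin δ ≈ 0.530, b = sin(fδ)/sin δ ≈ 0.530.
p = a·p₁ + b·p₂ ≈ (-0.369, 0.344, -0.864); φ = arcsin(p_z) ≈ -59.72°, λ = atan2(p_y, p_x) ≈ 137.06°.

≈ lat -60°, lon 137°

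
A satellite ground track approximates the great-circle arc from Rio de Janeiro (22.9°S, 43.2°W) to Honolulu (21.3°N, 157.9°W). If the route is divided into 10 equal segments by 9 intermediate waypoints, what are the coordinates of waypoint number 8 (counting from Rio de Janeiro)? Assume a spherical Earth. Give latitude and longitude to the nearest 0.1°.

≈ 13.6°N, 134.1°W

The haversine formula gives a central angle δ ≈ 2.094 rad (120.0°) between the endpoints.
Interpolate at f = 8/10 with slerp weights a = sin((1−f)δ)/sin δ ≈ 0.470, b = sin(fδ)/sin δ ≈ 1.148.
p = a·p₁ + b·p₂ ≈ (-0.676, -0.699, 0.234); φ = arcsin(p_z) ≈ 13.56°, λ = atan2(p_y, p_x) ≈ -134.05°.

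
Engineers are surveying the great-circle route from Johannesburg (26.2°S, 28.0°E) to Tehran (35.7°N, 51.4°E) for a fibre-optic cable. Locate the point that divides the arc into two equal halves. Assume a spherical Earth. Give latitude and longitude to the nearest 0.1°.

Convert each endpoint to a unit vector on the sphere (x = cos φ cos λ, y = cos φ sin λ, z = sin φ).
The central angle between the endpoints is δ = arccos(p₁·p₂) ≈ 1.147 rad (65.7°).
Interpolate at f = 1/2 with slerp weights a = sin((1−f)δ)/sin δ ≈ 0.595, b = sin(fδ)/sin δ ≈ 0.595.
p = a·p₁ + b·p₂ ≈ (0.773, 0.629, 0.085); φ = arcsin(p_z) ≈ 4.85°, λ = atan2(p_y, p_x) ≈ 39.11°.

≈ 4.9°N, 39.1°E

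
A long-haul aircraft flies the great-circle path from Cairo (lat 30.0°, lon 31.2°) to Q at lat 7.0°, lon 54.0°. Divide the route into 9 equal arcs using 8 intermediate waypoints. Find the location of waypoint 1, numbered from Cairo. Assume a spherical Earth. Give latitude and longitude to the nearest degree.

≈ lat 28°, lon 34°

Write both endpoints as unit vectors p₁, p₂ with components (cos φ cos λ, cos φ sin λ, sin φ).
The central angle between the endpoints is δ = arccos(p₁·p₂) ≈ 0.548 rad (31.4°).
Interpolate at f = 1/9 with slerp weights a = sin((1−f)δ)/sin δ ≈ 0.898, b = sin(fδ)/sin δ ≈ 0.117.
p = a·p₁ + b·p₂ ≈ (0.734, 0.497, 0.463); φ = arcsin(p_z) ≈ 27.61°, λ = atan2(p_y, p_x) ≈ 34.11°.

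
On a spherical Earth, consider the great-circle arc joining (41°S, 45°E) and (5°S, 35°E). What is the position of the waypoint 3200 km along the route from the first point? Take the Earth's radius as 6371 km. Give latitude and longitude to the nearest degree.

≈ (13°S, 37°E)

From cos δ = sin φ₁ sin φ₂ + cos φ₁ cos φ₂ cos Δλ, the central angle is δ ≈ 0.647 rad (37.1°). The total great-circle distance is δ·R ≈ 0.647 × 6371 ≈ 4125 km, so the target fraction is f = 3200/4125 ≈ 0.776.
Interpolate at f ≈ 0.776 with slerp weights a = sin((1−f)δ)/sin δ ≈ 0.240, b = sin(fδ)/sin δ ≈ 0.798.
p = a·p₁ + b·p₂ ≈ (0.779, 0.584, -0.227); φ = arcsin(p_z) ≈ -13.12°, λ = atan2(p_y, p_x) ≈ 36.85°.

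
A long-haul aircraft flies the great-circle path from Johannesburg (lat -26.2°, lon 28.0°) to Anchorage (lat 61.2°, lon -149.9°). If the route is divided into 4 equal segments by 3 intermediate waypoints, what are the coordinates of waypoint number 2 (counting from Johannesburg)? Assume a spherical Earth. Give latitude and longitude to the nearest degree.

Convert each endpoint to a unit vector on the sphere (x = cos φ cos λ, y = cos φ sin λ, z = sin φ).
The central angle between the endpoints is δ = arccos(p₁·p₂) ≈ 2.530 rad (145.0°).
Interpolate at f = 2/4 with slerp weights a = sin((1−f)δ)/sin δ ≈ 1.661, b = sin(fδ)/sin δ ≈ 1.661.
p = a·p₁ + b·p₂ ≈ (0.624, 0.298, 0.722); φ = arcsin(p_z) ≈ 46.25°, λ = atan2(p_y, p_x) ≈ 25.57°.

≈ lat 46°, lon 26°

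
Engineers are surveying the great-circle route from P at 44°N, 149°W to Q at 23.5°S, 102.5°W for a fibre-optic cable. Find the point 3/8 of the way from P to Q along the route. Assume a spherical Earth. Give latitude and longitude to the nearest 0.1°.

≈ 19.7°N, 128.0°W

Convert each endpoint to a unit vector on the sphere (x = cos φ cos λ, y = cos φ sin λ, z = sin φ).
The central angle between the endpoints is δ = arccos(p₁·p₂) ≈ 1.393 rad (79.8°).
Interpolate at f = 3/8 with slerp weights a = sin((1−f)δ)/sin δ ≈ 0.777, b = sin(fδ)/sin δ ≈ 0.507.
p = a·p₁ + b·p₂ ≈ (-0.580, -0.742, 0.338); φ = arcsin(p_z) ≈ 19.73°, λ = atan2(p_y, p_x) ≈ -128.01°.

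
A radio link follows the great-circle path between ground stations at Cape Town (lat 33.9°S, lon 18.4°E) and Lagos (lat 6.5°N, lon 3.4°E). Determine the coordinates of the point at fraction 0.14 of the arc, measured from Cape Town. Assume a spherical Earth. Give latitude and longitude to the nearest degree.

≈ lat 28°S, lon 16°E

From cos δ = sin φ₁ sin φ₂ + cos φ₁ cos φ₂ cos Δλ, the central angle is δ ≈ 0.747 rad (42.8°).
Interpolate at f = 0.14 with slerp weights a = sin((1−f)δ)/sin δ ≈ 0.882, b = sin(fδ)/sin δ ≈ 0.154.
p = a·p₁ + b·p₂ ≈ (0.847, 0.240, -0.474); φ = arcsin(p_z) ≈ -28.32°, λ = atan2(p_y, p_x) ≈ 15.83°.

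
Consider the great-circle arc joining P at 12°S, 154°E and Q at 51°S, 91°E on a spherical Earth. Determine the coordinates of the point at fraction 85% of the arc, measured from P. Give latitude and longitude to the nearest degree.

≈ 48°S, 105°E

The haversine formula gives a central angle δ ≈ 1.114 rad (63.8°) between the endpoints.
Interpolate at f = 0.85 with slerp weights a = sin((1−f)δ)/sin δ ≈ 0.185, b = sin(fδ)/sin δ ≈ 0.904.
p = a·p₁ + b·p₂ ≈ (-0.173, 0.648, -0.741); φ = arcsin(p_z) ≈ -47.84°, λ = atan2(p_y, p_x) ≈ 104.93°.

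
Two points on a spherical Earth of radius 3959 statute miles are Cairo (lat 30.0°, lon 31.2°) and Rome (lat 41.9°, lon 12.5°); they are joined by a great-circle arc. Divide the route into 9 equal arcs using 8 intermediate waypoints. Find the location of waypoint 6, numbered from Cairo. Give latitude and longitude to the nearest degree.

≈ lat 38°, lon 19°

From cos δ = sin φ₁ sin φ₂ + cos φ₁ cos φ₂ cos Δλ, the central angle is δ ≈ 0.335 rad (19.2°).
Interpolate at f = 6/9 with slerp weights a = sin((1−f)δ)/sin δ ≈ 0.339, b = sin(fδ)/sin δ ≈ 0.674.
p = a·p₁ + b·p₂ ≈ (0.741, 0.261, 0.619); φ = arcsin(p_z) ≈ 38.27°, λ = atan2(p_y, p_x) ≈ 19.38°.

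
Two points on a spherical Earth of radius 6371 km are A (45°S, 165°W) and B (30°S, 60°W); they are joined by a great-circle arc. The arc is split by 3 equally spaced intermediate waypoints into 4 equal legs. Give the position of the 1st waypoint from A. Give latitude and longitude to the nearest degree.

≈ (52°S, 137°W)

Write both endpoints as unit vectors p₁, p₂ with components (cos φ cos λ, cos φ sin λ, sin φ).
The central angle between the endpoints is δ = arccos(p₁·p₂) ≈ 1.374 rad (78.8°).
Interpolate at f = 1/4 with slerp weights a = sin((1−f)δ)/sin δ ≈ 0.875, b = sin(fδ)/sin δ ≈ 0.343.
p = a·p₁ + b·p₂ ≈ (-0.449, -0.418, -0.790); φ = arcsin(p_z) ≈ -52.20°, λ = atan2(p_y, p_x) ≈ -137.04°.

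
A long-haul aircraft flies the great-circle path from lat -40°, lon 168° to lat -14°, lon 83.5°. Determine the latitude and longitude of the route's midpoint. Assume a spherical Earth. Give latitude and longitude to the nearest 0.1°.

≈ lat -34.4°, lon 119.7°

Write both endpoints as unit vectors p₁, p₂ with components (cos φ cos λ, cos φ sin λ, sin φ).
The central angle between the endpoints is δ = arccos(p₁·p₂) ≈ 1.342 rad (76.9°).
Interpolate at f = 1/2 with slerp weights a = sin((1−f)δ)/sin δ ≈ 0.638, b = sin(fδ)/sin δ ≈ 0.638.
p = a·p₁ + b·p₂ ≈ (-0.408, 0.717, -0.565); φ = arcsin(p_z) ≈ -34.39°, λ = atan2(p_y, p_x) ≈ 119.65°.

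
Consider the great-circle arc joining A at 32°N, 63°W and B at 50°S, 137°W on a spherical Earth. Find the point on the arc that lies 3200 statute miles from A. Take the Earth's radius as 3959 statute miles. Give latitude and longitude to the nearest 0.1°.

Write both endpoints as unit vectors p₁, p₂ with components (cos φ cos λ, cos φ sin λ, sin φ).
The central angle between the endpoints is δ = arccos(p₁·p₂) ≈ 1.829 rad (104.8°). The total great-circle distance is δ·R ≈ 1.829 × 3959 ≈ 7242 mi, so the target fraction is f = 3200/7242 ≈ 0.442.
Interpolate at f ≈ 0.442 with slerp weights a = sin((1−f)δ)/sin δ ≈ 0.882, b = sin(fδ)/sin δ ≈ 0.748.
p = a·p₁ + b·p₂ ≈ (-0.012, -0.994, -0.106); φ = arcsin(p_z) ≈ -6.06°, λ = atan2(p_y, p_x) ≈ -90.69°.

≈ 6.1°S, 90.7°W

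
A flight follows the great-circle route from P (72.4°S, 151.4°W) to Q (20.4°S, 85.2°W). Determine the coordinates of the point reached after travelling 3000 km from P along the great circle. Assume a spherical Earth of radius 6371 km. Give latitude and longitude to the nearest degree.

≈ (54°S, 103°W)

Write both endpoints as unit vectors p₁, p₂ with components (cos φ cos λ, cos φ sin λ, sin φ).
The central angle between the endpoints is δ = arccos(p₁·p₂) ≈ 1.108 rad (63.5°). The total great-circle distance is δ·R ≈ 1.108 × 6371 ≈ 7058 km, so the target fraction is f = 3000/7058 ≈ 0.425.
Interpolate at f ≈ 0.425 with slerp weights a = sin((1−f)δ)/sin δ ≈ 0.665, b = sin(fδ)/sin δ ≈ 0.507.
p = a·p₁ + b·p₂ ≈ (-0.137, -0.570, -0.810); φ = arcsin(p_z) ≈ -54.13°, λ = atan2(p_y, p_x) ≈ -103.49°.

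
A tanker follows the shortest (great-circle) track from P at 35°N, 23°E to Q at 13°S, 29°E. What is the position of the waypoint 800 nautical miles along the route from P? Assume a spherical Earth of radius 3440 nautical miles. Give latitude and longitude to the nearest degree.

≈ 22°N, 25°E

Write both endpoints as unit vectors p₁, p₂ with components (cos φ cos λ, cos φ sin λ, sin φ).
The central angle between the endpoints is δ = arccos(p₁·p₂) ≈ 0.844 rad (48.3°). The total great-circle distance is δ·R ≈ 0.844 × 3440 ≈ 2902 nmi, so the target fraction is f = 800/2902 ≈ 0.276.
Interpolate at f ≈ 0.276 with slerp weights a = sin((1−f)δ)/sin δ ≈ 0.768, b = sin(fδ)/sin δ ≈ 0.308.
p = a·p₁ + b·p₂ ≈ (0.842, 0.392, 0.371); φ = arcsin(p_z) ≈ 21.78°, λ = atan2(p_y, p_x) ≈ 24.94°.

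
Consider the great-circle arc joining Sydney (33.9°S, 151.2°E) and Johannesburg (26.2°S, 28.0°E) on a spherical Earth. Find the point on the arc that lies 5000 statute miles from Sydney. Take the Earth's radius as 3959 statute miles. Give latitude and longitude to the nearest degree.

Convert each endpoint to a unit vector on the sphere (x = cos φ cos λ, y = cos φ sin λ, z = sin φ).
The central angle between the endpoints is δ = arccos(p₁·p₂) ≈ 1.733 rad (99.3°). The total great-circle distance is δ·R ≈ 1.733 × 3959 ≈ 6861 mi, so the target fraction is f = 5000/6861 ≈ 0.729.
Interpolate at f ≈ 0.729 with slerp weights a = sin((1−f)δ)/sin δ ≈ 0.459, b = sin(fδ)/sin δ ≈ 0.966.
p = a·p₁ + b·p₂ ≈ (0.431, 0.590, -0.682); φ = arcsin(p_z) ≈ -43.03°, λ = atan2(p_y, p_x) ≈ 53.85°.

≈ (43°S, 54°E)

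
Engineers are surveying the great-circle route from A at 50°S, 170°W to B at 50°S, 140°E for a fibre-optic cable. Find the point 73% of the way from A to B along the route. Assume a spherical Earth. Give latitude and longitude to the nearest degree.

Write both endpoints as unit vectors p₁, p₂ with components (cos φ cos λ, cos φ sin λ, sin φ).
The central angle between the endpoints is δ = arccos(p₁·p₂) ≈ 0.550 rad (31.5°).
Interpolate at f = 0.73 with slerp weights a = sin((1−f)δ)/sin δ ≈ 0.283, b = sin(fδ)/sin δ ≈ 0.748.
p = a·p₁ + b·p₂ ≈ (-0.547, 0.277, -0.790); φ = arcsin(p_z) ≈ -52.15°, λ = atan2(p_y, p_x) ≈ 153.13°.

≈ 52°S, 153°E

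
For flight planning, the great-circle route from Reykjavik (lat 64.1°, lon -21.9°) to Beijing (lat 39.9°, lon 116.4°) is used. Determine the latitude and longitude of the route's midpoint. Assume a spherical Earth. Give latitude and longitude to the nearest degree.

Convert each endpoint to a unit vector on the sphere (x = cos φ cos λ, y = cos φ sin λ, z = sin φ).
The central angle between the endpoints is δ = arccos(p₁·p₂) ≈ 1.238 rad (70.9°).
Interpolate at f = 1/2 with slerp weights a = sin((1−f)δ)/sin δ ≈ 0.614, b = sin(fδ)/sin δ ≈ 0.614.
p = a·p₁ + b·p₂ ≈ (0.039, 0.322, 0.946); φ = arcsin(p_z) ≈ 71.08°, λ = atan2(p_y, p_x) ≈ 83.02°.

≈ lat 71°, lon 83°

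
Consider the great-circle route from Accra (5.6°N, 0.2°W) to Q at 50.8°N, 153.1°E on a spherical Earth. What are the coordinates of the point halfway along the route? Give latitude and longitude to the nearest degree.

≈ 59°N, 33°E

Convert each endpoint to a unit vector on the sphere (x = cos φ cos λ, y = cos φ sin λ, z = sin φ).
The central angle between the endpoints is δ = arccos(p₁·p₂) ≈ 2.079 rad (119.1°).
Interpolate at f = 1/2 with slerp weights a = sin((1−f)δ)/sin δ ≈ 0.987, b = sin(fδ)/sin δ ≈ 0.987.
p = a·p₁ + b·p₂ ≈ (0.426, 0.279, 0.861); φ = arcsin(p_z) ≈ 59.41°, λ = atan2(p_y, p_x) ≈ 33.21°.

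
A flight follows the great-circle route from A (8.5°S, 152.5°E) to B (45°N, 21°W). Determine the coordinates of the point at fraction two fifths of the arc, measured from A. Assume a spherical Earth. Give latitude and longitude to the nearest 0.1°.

Convert each endpoint to a unit vector on the sphere (x = cos φ cos λ, y = cos φ sin λ, z = sin φ).
The central angle between the endpoints is δ = arccos(p₁·p₂) ≈ 2.497 rad (143.1°).
Interpolate at f = 2/5 with slerp weights a = sin((1−f)δ)/sin δ ≈ 1.660, b = sin(fδ)/sin δ ≈ 1.399.
p = a·p₁ + b·p₂ ≈ (-0.532, 0.403, 0.744); φ = arcsin(p_z) ≈ 48.09°, λ = atan2(p_y, p_x) ≈ 142.85°.

≈ (48.1°N, 142.8°E)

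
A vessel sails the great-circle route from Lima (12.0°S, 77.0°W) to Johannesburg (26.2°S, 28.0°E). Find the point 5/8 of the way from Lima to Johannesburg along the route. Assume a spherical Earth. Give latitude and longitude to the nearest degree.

Convert each endpoint to a unit vector on the sphere (x = cos φ cos λ, y = cos φ sin λ, z = sin φ).
The central angle between the endpoints is δ = arccos(p₁·p₂) ≈ 1.707 rad (97.8°).
Interpolate at f = 5/8 with slerp weights a = sin((1−f)δ)/sin δ ≈ 0.603, b = sin(fδ)/sin δ ≈ 0.884.
p = a·p₁ + b·p₂ ≈ (0.833, -0.202, -0.515); φ = arcsin(p_z) ≈ -31.03°, λ = atan2(p_y, p_x) ≈ -13.65°.

≈ (31°S, 14°W)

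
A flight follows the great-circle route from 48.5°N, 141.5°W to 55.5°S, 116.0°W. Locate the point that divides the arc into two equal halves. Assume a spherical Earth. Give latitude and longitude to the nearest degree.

≈ 4°S, 130°W

Convert each endpoint to a unit vector on the sphere (x = cos φ cos λ, y = cos φ sin λ, z = sin φ).
The central angle between the endpoints is δ = arccos(p₁·p₂) ≈ 1.853 rad (106.2°).
Interpolate at f = 1/2 with slerp weights a = sin((1−f)δ)/sin δ ≈ 0.832, b = sin(fδ)/sin δ ≈ 0.832.
p = a·p₁ + b·p₂ ≈ (-0.638, -0.767, -0.063); φ = arcsin(p_z) ≈ -3.59°, λ = atan2(p_y, p_x) ≈ -129.76°.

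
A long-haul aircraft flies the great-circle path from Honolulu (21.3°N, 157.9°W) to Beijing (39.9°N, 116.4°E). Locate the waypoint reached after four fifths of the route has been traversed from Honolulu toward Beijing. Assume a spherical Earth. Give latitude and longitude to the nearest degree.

Convert each endpoint to a unit vector on the sphere (x = cos φ cos λ, y = cos φ sin λ, z = sin φ).
The central angle between the endpoints is δ = arccos(p₁·p₂) ≈ 1.280 rad (73.3°).
Interpolate at f = 4/5 with slerp weights a = sin((1−f)δ)/sin δ ≈ 0.264, b = sin(fδ)/sin δ ≈ 0.892.
p = a·p₁ + b·p₂ ≈ (-0.532, 0.520, 0.668); φ = arcsin(p_z) ≈ 41.91°, λ = atan2(p_y, p_x) ≈ 135.67°.

≈ 42°N, 136°E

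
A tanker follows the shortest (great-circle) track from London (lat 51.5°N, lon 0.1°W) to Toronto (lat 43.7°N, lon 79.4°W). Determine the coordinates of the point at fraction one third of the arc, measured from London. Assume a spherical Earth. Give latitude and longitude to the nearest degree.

≈ lat 56°N, lon 28°W

Convert each endpoint to a unit vector on the sphere (x = cos φ cos λ, y = cos φ sin λ, z = sin φ).
The central angle between the endpoints is δ = arccos(p₁·p₂) ≈ 0.897 rad (51.4°).
Interpolate at f = 1/3 with slerp weights a = sin((1−f)δ)/sin δ ≈ 0.720, b = sin(fδ)/sin δ ≈ 0.377.
p = a·p₁ + b·p₂ ≈ (0.499, -0.269, 0.824); φ = arcsin(p_z) ≈ 55.51°, λ = atan2(p_y, p_x) ≈ -28.31°.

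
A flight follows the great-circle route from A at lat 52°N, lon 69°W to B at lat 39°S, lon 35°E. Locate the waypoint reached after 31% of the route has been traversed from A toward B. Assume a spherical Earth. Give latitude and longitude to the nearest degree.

Convert each endpoint to a unit vector on the sphere (x = cos φ cos λ, y = cos φ sin λ, z = sin φ).
The central angle between the endpoints is δ = arccos(p₁·p₂) ≈ 2.229 rad (127.7°).
Interpolate at f = 0.31 with slerp weights a = sin((1−f)δ)/sin δ ≈ 1.263, b = sin(fδ)/sin δ ≈ 0.806.
p = a·p₁ + b·p₂ ≈ (0.792, -0.367, 0.489); φ = arcsin(p_z) ≈ 29.25°, λ = atan2(p_y, p_x) ≈ -24.88°.

≈ lat 29°N, lon 25°W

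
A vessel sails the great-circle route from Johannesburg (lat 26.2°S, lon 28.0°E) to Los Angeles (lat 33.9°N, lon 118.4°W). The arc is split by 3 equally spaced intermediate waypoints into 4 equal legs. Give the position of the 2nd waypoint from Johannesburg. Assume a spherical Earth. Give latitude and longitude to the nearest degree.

The haversine formula gives a central angle δ ≈ 2.619 rad (150.1°) between the endpoints.
Interpolate at f = 2/4 with slerp weights a = sin((1−f)δ)/sin δ ≈ 1.936, b = sin(fδ)/sin δ ≈ 1.936.
p = a·p₁ + b·p₂ ≈ (0.769, -0.598, 0.225); φ = arcsin(p_z) ≈ 13.00°, λ = atan2(p_y, p_x) ≈ -37.85°.

≈ lat 13°N, lon 38°W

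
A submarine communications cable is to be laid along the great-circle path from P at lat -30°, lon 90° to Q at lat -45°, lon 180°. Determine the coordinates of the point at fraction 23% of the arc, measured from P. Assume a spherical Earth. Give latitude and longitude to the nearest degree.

≈ lat -40°, lon 106°

Convert each endpoint to a unit vector on the sphere (x = cos φ cos λ, y = cos φ sin λ, z = sin φ).
The central angle between the endpoints is δ = arccos(p₁·p₂) ≈ 1.209 rad (69.3°).
Interpolate at f = 0.23 with slerp weights a = sin((1−f)δ)/sin δ ≈ 0.858, b = sin(fδ)/sin δ ≈ 0.294.
p = a·p₁ + b·p₂ ≈ (-0.208, 0.743, -0.636); φ = arcsin(p_z) ≈ -39.53°, λ = atan2(p_y, p_x) ≈ 105.61°.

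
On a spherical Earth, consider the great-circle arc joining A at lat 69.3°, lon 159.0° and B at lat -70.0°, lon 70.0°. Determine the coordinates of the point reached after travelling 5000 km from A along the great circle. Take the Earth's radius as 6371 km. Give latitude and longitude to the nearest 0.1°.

The haversine formula gives a central angle δ ≈ 2.640 rad (151.3°) between the endpoints. The total great-circle distance is δ·R ≈ 2.640 × 6371 ≈ 16821 km, so the target fraction is f = 5000/16821 ≈ 0.297.
Interpolate at f ≈ 0.297 with slerp weights a = sin((1−f)δ)/sin δ ≈ 1.997, b = sin(fδ)/sin δ ≈ 1.470.
p = a·p₁ + b·p₂ ≈ (-0.487, 0.726, 0.486); φ = arcsin(p_z) ≈ 29.10°, λ = atan2(p_y, p_x) ≈ 123.87°.

≈ lat 29.1°, lon 123.9°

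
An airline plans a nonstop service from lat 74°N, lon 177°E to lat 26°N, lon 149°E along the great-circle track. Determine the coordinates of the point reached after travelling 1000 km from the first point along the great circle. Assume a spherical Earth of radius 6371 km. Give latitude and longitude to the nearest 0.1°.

≈ lat 66.0°N, lon 164.8°E

Write both endpoints as unit vectors p₁, p₂ with components (cos φ cos λ, cos φ sin λ, sin φ).
The central angle between the endpoints is δ = arccos(p₁·p₂) ≈ 0.876 rad (50.2°). The total great-circle distance is δ·R ≈ 0.876 × 6371 ≈ 5582 km, so the target fraction is f = 1000/5582 ≈ 0.179.
Interpolate at f ≈ 0.179 with slerp weights a = sin((1−f)δ)/sin δ ≈ 0.857, b = sin(fδ)/sin δ ≈ 0.203.
p = a·p₁ + b·p₂ ≈ (-0.393, 0.107, 0.913); φ = arcsin(p_z) ≈ 65.98°, λ = atan2(p_y, p_x) ≈ 164.82°.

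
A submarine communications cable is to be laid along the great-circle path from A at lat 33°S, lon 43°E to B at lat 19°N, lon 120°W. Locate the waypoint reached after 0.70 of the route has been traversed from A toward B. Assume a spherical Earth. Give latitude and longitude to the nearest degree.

≈ lat 17°S, lon 88°W

Write both endpoints as unit vectors p₁, p₂ with components (cos φ cos λ, cos φ sin λ, sin φ).
The central angle between the endpoints is δ = arccos(p₁·p₂) ≈ 2.781 rad (159.3°).
Interpolate at f = 0.70 with slerp weights a = sin((1−f)δ)/sin δ ≈ 2.099, b = sin(fδ)/sin δ ≈ 2.636.
p = a·p₁ + b·p₂ ≈ (0.041, -0.958, -0.285); φ = arcsin(p_z) ≈ -16.57°, λ = atan2(p_y, p_x) ≈ -87.52°.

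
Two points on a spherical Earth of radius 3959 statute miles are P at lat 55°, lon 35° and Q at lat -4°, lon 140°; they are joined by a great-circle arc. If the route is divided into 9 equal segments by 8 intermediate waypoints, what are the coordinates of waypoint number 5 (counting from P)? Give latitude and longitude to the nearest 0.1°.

≈ lat 32.3°, lon 111.6°

From cos δ = sin φ₁ sin φ₂ + cos φ₁ cos φ₂ cos Δλ, the central angle is δ ≈ 1.777 rad (101.8°).
Interpolate at f = 5/9 with slerp weights a = sin((1−f)δ)/sin δ ≈ 0.726, b = sin(fδ)/sin δ ≈ 0.853.
p = a·p₁ + b·p₂ ≈ (-0.311, 0.786, 0.535); φ = arcsin(p_z) ≈ 32.35°, λ = atan2(p_y, p_x) ≈ 111.58°.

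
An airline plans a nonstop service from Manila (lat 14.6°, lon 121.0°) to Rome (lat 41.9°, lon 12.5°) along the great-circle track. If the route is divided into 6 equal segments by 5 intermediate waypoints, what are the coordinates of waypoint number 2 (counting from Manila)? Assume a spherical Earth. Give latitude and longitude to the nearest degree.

≈ lat 35°, lon 95°

The haversine formula gives a central angle δ ≈ 1.631 rad (93.5°) between the endpoints.
Interpolate at f = 2/6 with slerp weights a = sin((1−f)δ)/sin δ ≈ 0.887, b = sin(fδ)/sin δ ≈ 0.518.
p = a·p₁ + b·p₂ ≈ (-0.066, 0.819, 0.570); φ = arcsin(p_z) ≈ 34.73°, λ = atan2(p_y, p_x) ≈ 94.57°.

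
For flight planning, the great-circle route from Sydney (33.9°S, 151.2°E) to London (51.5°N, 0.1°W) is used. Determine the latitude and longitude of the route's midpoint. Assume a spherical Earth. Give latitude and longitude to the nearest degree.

≈ 29°N, 105°E

Convert each endpoint to a unit vector on the sphere (x = cos φ cos λ, y = cos φ sin λ, z = sin φ).
The central angle between the endpoints is δ = arccos(p₁·p₂) ≈ 2.668 rad (152.8°).
Interpolate at f = 1/2 with slerp weights a = sin((1−f)δ)/sin δ ≈ 2.129, b = sin(fδ)/sin δ ≈ 2.129.
p = a·p₁ + b·p₂ ≈ (-0.223, 0.849, 0.479); φ = arcsin(p_z) ≈ 28.61°, λ = atan2(p_y, p_x) ≈ 104.73°.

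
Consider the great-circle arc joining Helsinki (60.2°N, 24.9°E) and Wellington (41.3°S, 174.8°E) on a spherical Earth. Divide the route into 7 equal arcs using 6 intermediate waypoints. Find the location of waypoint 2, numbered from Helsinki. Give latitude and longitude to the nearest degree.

≈ 54°N, 111°E

Convert each endpoint to a unit vector on the sphere (x = cos φ cos λ, y = cos φ sin λ, z = sin φ).
The central angle between the endpoints is δ = arccos(p₁·p₂) ≈ 2.681 rad (153.6°).
Interpolate at f = 2/7 with slerp weights a = sin((1−f)δ)/sin δ ≈ 2.117, b = sin(fδ)/sin δ ≈ 1.559.
p = a·p₁ + b·p₂ ≈ (-0.212, 0.549, 0.808); φ = arcsin(p_z) ≈ 53.93°, λ = atan2(p_y, p_x) ≈ 111.12°.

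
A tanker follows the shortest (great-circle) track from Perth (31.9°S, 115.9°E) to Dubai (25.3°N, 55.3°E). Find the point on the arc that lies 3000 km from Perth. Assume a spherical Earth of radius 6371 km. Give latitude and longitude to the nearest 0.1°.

Write both endpoints as unit vectors p₁, p₂ with components (cos φ cos λ, cos φ sin λ, sin φ).
The central angle between the endpoints is δ = arccos(p₁·p₂) ≈ 1.419 rad (81.3°). The total great-circle distance is δ·R ≈ 1.419 × 6371 ≈ 9042 km, so the target fraction is f = 3000/9042 ≈ 0.332.
Interpolate at f ≈ 0.332 with slerp weights a = sin((1−f)δ)/sin δ ≈ 0.822, b = sin(fδ)/sin δ ≈ 0.459.
p = a·p₁ + b·p₂ ≈ (-0.069, 0.969, -0.238); φ = arcsin(p_z) ≈ -13.78°, λ = atan2(p_y, p_x) ≈ 94.05°.

≈ 13.8°S, 94.0°E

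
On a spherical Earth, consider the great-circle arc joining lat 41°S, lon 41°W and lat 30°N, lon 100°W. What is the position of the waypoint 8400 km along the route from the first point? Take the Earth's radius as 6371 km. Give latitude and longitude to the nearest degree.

Write both endpoints as unit vectors p₁, p₂ with components (cos φ cos λ, cos φ sin λ, sin φ).
The central angle between the endpoints is δ = arccos(p₁·p₂) ≈ 1.562 rad (89.5°). The total great-circle distance is δ·R ≈ 1.562 × 6371 ≈ 9953 km, so the target fraction is f = 8400/9953 ≈ 0.844.
Interpolate at f ≈ 0.844 with slerp weights a = sin((1−f)δ)/sin δ ≈ 0.241, b = sin(fδ)/sin δ ≈ 0.968.
p = a·p₁ + b·p₂ ≈ (-0.008, -0.945, 0.326); φ = arcsin(p_z) ≈ 19.02°, λ = atan2(p_y, p_x) ≈ -90.50°.

≈ lat 19°N, lon 90°W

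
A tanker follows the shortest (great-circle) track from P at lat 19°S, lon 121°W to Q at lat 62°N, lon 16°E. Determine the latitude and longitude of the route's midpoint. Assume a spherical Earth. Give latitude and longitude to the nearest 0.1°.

Convert each endpoint to a unit vector on the sphere (x = cos φ cos λ, y = cos φ sin λ, z = sin φ).
The central angle between the endpoints is δ = arccos(p₁·p₂) ≈ 2.230 rad (127.7°).
Interpolate at f = 1/2 with slerp weights a = sin((1−f)δ)/sin δ ≈ 1.135, b = sin(fδ)/sin δ ≈ 1.135.
p = a·p₁ + b·p₂ ≈ (-0.041, -0.773, 0.633); φ = arcsin(p_z) ≈ 39.26°, λ = atan2(p_y, p_x) ≈ -93.00°.

≈ lat 39.3°N, lon 93.0°W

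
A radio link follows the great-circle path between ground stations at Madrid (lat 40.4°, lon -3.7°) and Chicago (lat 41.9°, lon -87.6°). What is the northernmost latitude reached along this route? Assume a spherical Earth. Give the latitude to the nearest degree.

The great circle lies in the plane with unit normal n̂ = (p₁ × p₂)/|p₁ × p₂|.
Here n̂_z ≈ -0.648; the vertex latitude is φ_max = arccos|n̂_z| ≈ 49.6°.
Check via Clairaut: cos φ_max = |cos φ₁| · sin C = cos(40.4°)·sin(58.3°) ≈ 0.648, again giving ≈ 49.6°.

≈ 50°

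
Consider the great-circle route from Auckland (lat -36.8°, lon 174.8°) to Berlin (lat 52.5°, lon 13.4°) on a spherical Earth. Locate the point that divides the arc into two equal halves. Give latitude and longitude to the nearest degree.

≈ lat 33°, lon 134°

Write both endpoints as unit vectors p₁, p₂ with components (cos φ cos λ, cos φ sin λ, sin φ).
The central angle between the endpoints is δ = arccos(p₁·p₂) ≈ 2.785 rad (159.6°).
Interpolate at f = 1/2 with slerp weights a = sin((1−f)δ)/sin δ ≈ 2.822, b = sin(fδ)/sin δ ≈ 2.822.
p = a·p₁ + b·p₂ ≈ (-0.579, 0.603, 0.548); φ = arcsin(p_z) ≈ 33.26°, λ = atan2(p_y, p_x) ≈ 133.85°.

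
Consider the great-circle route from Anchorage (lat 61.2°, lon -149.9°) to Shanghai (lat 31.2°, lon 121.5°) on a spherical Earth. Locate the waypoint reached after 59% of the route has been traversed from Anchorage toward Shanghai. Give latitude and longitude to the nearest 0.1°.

From cos δ = sin φ₁ sin φ₂ + cos φ₁ cos φ₂ cos Δλ, the central angle is δ ≈ 1.088 rad (62.4°).
Interpolate at f = 0.59 with slerp weights a = sin((1−f)δ)/sin δ ≈ 0.487, b = sin(fδ)/sin δ ≈ 0.676.
p = a·p₁ + b·p₂ ≈ (-0.505, 0.375, 0.777); φ = arcsin(p_z) ≈ 51.00°, λ = atan2(p_y, p_x) ≈ 143.39°.

≈ lat 51.0°, lon 143.4°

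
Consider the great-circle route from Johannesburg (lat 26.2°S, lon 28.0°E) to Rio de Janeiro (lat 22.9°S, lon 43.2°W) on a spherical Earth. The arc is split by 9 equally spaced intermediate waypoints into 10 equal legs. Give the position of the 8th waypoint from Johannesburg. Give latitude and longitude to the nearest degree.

Write both endpoints as unit vectors p₁, p₂ with components (cos φ cos λ, cos φ sin λ, sin φ).
The central angle between the endpoints is δ = arccos(p₁·p₂) ≈ 1.117 rad (64.0°).
Interpolate at f = 8/10 with slerp weights a = sin((1−f)δ)/sin δ ≈ 0.247, b = sin(fδ)/sin δ ≈ 0.867.
p = a·p₁ + b·p₂ ≈ (0.778, -0.443, -0.446); φ = arcsin(p_z) ≈ -26.50°, λ = atan2(p_y, p_x) ≈ -29.67°.

≈ lat 27°S, lon 30°W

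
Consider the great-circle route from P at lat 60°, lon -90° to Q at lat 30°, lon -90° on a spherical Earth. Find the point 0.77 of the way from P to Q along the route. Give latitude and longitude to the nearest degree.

≈ lat 37°, lon -90°

From cos δ = sin φ₁ sin φ₂ + cos φ₁ cos φ₂ cos Δλ, the central angle is δ ≈ 0.524 rad (30.0°).
Interpolate at f = 0.77 with slerp weights a = sin((1−f)δ)/sin δ ≈ 0.240, b = sin(fδ)/sin δ ≈ 0.785.
p = a·p₁ + b·p₂ ≈ (0.000, -0.800, 0.600); φ = arcsin(p_z) ≈ 36.90°, λ = atan2(p_y, p_x) ≈ -90.00°.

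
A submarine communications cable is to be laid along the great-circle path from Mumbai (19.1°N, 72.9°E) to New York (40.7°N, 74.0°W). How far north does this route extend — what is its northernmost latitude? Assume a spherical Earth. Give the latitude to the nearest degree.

≈ 65°N

The great circle lies in the plane with unit normal n̂ = (p₁ × p₂)/|p₁ × p₂|.
Here n̂_z ≈ -0.424; the vertex latitude is φ_max = arccos|n̂_z| ≈ 64.9°.
Check via Clairaut: cos φ_max = |cos φ₁| · sin C = cos(19.1°)·sin(26.7°) ≈ 0.424, again giving ≈ 64.9°.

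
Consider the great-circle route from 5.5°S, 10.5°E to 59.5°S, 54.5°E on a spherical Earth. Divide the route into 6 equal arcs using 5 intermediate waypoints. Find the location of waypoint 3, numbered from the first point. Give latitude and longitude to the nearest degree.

≈ 34°S, 25°E

The haversine formula gives a central angle δ ≈ 1.109 rad (63.5°) between the endpoints.
Interpolate at f = 3/6 with slerp weights a = sin((1−f)δ)/sin δ ≈ 0.588, b = sin(fδ)/sin δ ≈ 0.588.
p = a·p₁ + b·p₂ ≈ (0.749, 0.350, -0.563); φ = arcsin(p_z) ≈ -34.27°, λ = atan2(p_y, p_x) ≈ 25.03°.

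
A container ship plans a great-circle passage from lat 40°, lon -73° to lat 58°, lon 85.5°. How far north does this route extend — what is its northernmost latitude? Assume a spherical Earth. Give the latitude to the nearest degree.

The great circle lies in the plane with unit normal n̂ = (p₁ × p₂)/|p₁ × p₂|.
Here n̂_z ≈ +0.151; the vertex latitude is φ_max = arccos|n̂_z| ≈ 81.3°.
Check via Clairaut: cos φ_max = |cos φ₁| · sin C = cos(40.0°)·sin(11.4°) ≈ 0.151, again giving ≈ 81.3°.

≈ 81°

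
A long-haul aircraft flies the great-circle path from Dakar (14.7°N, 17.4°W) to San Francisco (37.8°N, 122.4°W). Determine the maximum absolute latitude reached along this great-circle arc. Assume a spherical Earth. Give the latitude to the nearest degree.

≈ 42°N

The great circle lies in the plane with unit normal n̂ = (p₁ × p₂)/|p₁ × p₂|.
Here n̂_z ≈ -0.739; the vertex latitude is φ_max = arccos|n̂_z| ≈ 42.4°.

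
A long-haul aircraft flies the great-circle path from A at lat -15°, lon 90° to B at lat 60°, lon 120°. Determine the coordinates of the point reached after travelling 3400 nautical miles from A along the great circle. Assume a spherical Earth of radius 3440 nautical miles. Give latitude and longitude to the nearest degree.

From cos δ = sin φ₁ sin φ₂ + cos φ₁ cos φ₂ cos Δλ, the central angle is δ ≈ 1.375 rad (78.8°). The total great-circle distance is δ·R ≈ 1.375 × 3440 ≈ 4732 nmi, so the target fraction is f = 3400/4732 ≈ 0.719.
Interpolate at f ≈ 0.719 with slerp weights a = sin((1−f)δ)/sin δ ≈ 0.385, b = sin(fδ)/sin δ ≈ 0.851.
p = a·p₁ + b·p₂ ≈ (-0.213, 0.740, 0.638); φ = arcsin(p_z) ≈ 39.62°, λ = atan2(p_y, p_x) ≈ 106.04°.

≈ lat 40°, lon 106°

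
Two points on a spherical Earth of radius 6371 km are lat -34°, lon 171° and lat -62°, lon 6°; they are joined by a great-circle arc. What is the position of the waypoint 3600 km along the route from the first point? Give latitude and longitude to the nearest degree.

≈ lat -66°, lon 162°

The haversine formula gives a central angle δ ≈ 1.453 rad (83.2°) between the endpoints. The total great-circle distance is δ·R ≈ 1.453 × 6371 ≈ 9255 km, so the target fraction is f = 3600/9255 ≈ 0.389.
Interpolate at f ≈ 0.389 with slerp weights a = sin((1−f)δ)/sin δ ≈ 0.781, b = sin(fδ)/sin δ ≈ 0.539.
p = a·p₁ + b·p₂ ≈ (-0.388, 0.128, -0.913); φ = arcsin(p_z) ≈ -65.90°, λ = atan2(p_y, p_x) ≈ 161.77°.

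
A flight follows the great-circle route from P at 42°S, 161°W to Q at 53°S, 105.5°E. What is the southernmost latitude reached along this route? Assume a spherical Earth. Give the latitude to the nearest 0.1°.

≈ 58.8°S

The great circle lies in the plane with unit normal n̂ = (p₁ × p₂)/|p₁ × p₂|.
Here n̂_z ≈ -0.518; the vertex latitude is φ_max = arccos|n̂_z| ≈ 58.8°.
Check via Clairaut: cos φ_max = |cos φ₁| · sin C = cos(42.0°)·sin(135.8°) ≈ 0.518, again giving ≈ 58.8°.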